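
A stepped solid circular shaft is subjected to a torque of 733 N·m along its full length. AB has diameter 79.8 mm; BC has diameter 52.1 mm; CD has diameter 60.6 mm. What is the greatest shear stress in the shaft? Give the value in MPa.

26.4 MPa

Under the same torque, τ_max = 16T/(πd³) is largest where d is smallest — segment BC (d = 52.1 mm).
τ_max = 16·733.0/(π·(0.0521)³) = 2.640×10^7 Pa.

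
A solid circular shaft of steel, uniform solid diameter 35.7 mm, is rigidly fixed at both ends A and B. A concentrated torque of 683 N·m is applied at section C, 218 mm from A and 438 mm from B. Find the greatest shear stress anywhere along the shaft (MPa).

51.0 MPa

With uniform GJ and both ends fixed, compatibility θ_AC = θ_CB gives T_A·a = T_B·b, together with T_A + T_B = T₀.
T_A = T₀·b/(a+b) = 683.0·438/656.0 = 456.0 N·m; T_B = 227.0 N·m.
τ in each portion: τ_AC = 5.10×10^7 Pa, τ_CB = 2.54×10^7 Pa; maximum is in AC.
τ_max = T_AC·r/J = 456.0·0.0179/1.59×10^-7 = 5.105×10^7 Pa.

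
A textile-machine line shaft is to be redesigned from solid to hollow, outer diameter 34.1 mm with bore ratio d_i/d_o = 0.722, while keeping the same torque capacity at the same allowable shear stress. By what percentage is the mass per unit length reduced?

Equal τ_max and T ⇒ the solid shaft needs d_s³ = d_o³(1−k⁴), so d_s = 34.1·(1−0.722⁴)^(1/3) = 30.68 mm.
Area ratio A_h/A_s = d_o²(1−k²)/d_s² = (1−k²)/(1−k⁴)^(2/3) = 0.5914.
Mass saving = 1 − 0.5914 = 40.9 %.

40.9 %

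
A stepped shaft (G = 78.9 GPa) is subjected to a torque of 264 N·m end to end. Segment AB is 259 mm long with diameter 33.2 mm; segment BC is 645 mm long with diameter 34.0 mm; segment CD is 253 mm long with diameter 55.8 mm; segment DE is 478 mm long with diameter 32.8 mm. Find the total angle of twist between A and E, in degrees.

J_AB = π(0.0332)⁴/32 = 1.19×10^-7 m⁴; J_BC = π(0.0340)⁴/32 = 1.31×10^-7 m⁴; J_CD = π(0.0558)⁴/32 = 9.52×10^-7 m⁴; J_DE = π(0.0328)⁴/32 = 1.14×10^-7 m⁴.
θ = (T/G)·Σ L_i/J_i = (264.0/78.9×10⁹)·(0.259/1.19×10^-7 + 0.645/1.31×10^-7 + 0.253/9.52×10^-7 + 0.478/1.14×10^-7) = 0.03868 rad.

2.22°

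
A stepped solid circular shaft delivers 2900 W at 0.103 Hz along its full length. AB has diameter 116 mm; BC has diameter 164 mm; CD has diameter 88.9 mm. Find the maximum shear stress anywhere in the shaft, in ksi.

4.71 ksi

ω = 2π·0.103 = 0.6472 rad/s, so T = P/ω = 2900 / 0.6472 = 4481 N·m.
Under the same torque, τ_max = 16T/(πd³) is largest where d is smallest — segment CD (d = 88.9 mm).
τ_max = 16·4481/(π·(0.0889)³) = 3.248×10^7 Pa.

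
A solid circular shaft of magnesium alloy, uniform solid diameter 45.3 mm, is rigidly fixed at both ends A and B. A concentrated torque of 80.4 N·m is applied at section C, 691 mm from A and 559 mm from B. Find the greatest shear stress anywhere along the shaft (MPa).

With uniform GJ and both ends fixed, compatibility θ_AC = θ_CB gives T_A·a = T_B·b, together with T_A + T_B = T₀.
T_A = T₀·b/(a+b) = 80.40·559/1250 = 35.95 N·m; T_B = 44.45 N·m.
τ in each portion: τ_AC = 1.97×10^6 Pa, τ_CB = 2.44×10^6 Pa; maximum is in CB.
τ_max = T_CB·r/J = 44.45·0.0226/4.13×10^-7 = 2.435×10^6 Pa.

2.44 MPa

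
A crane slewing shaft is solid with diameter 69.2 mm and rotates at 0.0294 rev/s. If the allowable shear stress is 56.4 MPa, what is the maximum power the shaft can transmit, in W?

678 W

J = πd⁴/32 = π(0.0692)⁴/32 = 2.251×10^-6 m⁴.
T_max = τ_allow·J/r = 5.64×10^7 × 2.251×10^-6 / 0.0346 = 3670 N·m.
ω = 2π·0.0294 = 0.1847 rad/s, so P_max = T_max·ω = 677.9 W.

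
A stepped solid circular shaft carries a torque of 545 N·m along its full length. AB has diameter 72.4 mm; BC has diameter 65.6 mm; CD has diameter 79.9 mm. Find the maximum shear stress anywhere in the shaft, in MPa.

9.83 MPa

Under the same torque, τ_max = 16T/(πd³) is largest where d is smallest — segment BC (d = 65.6 mm).
τ_max = 16·545.0/(π·(0.0656)³) = 9.832×10^6 Pa.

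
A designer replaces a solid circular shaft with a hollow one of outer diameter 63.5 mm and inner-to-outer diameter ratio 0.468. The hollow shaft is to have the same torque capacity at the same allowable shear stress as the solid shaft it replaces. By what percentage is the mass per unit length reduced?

19.3 %

Equal τ_max and T ⇒ the solid shaft needs d_s³ = d_o³(1−k⁴), so d_s = 63.5·(1−0.468⁴)^(1/3) = 62.47 mm.
Area ratio A_h/A_s = d_o²(1−k²)/d_s² = (1−k²)/(1−k⁴)^(2/3) = 0.8070.
Mass saving = 1 − 0.8070 = 19.3 %.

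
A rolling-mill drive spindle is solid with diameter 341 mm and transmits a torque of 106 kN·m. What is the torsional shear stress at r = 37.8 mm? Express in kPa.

3020 kPa

J = πd⁴/32 = π(0.341)⁴/32 = 1.327×10^-3 m⁴.
Shear stress varies linearly with radius: τ = T·r/J = 106000 × 0.0378 / 1.327×10^-3 = 3.018×10^6 Pa.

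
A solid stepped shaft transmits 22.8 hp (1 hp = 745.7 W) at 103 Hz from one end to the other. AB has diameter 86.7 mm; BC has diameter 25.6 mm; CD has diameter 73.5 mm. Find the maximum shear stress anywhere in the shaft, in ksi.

1.16 ksi

ω = 2π·103 = 647.2 rad/s, so T = P/ω = 22.8×745.7 / 647.2 = 26.27 N·m.
Under the same torque, τ_max = 16T/(πd³) is largest where d is smallest — segment BC (d = 25.6 mm).
τ_max = 16·26.27/(π·(0.0256)³) = 7.975×10^6 Pa.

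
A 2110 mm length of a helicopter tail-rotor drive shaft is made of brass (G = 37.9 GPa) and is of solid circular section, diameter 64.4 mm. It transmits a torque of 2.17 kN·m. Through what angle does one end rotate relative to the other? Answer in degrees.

J = πd⁴/32 = π(0.0644)⁴/32 = 1.689×10^-6 m⁴.
θ = T·L/(G·J) = 2170 × 2.11 / (37.9×10⁹ × 1.689×10^-6) = 0.07154 rad.

4.10°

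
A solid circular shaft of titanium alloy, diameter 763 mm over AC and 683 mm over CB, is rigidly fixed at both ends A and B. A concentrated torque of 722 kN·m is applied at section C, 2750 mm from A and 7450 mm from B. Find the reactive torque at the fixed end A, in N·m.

584000 N·m

Compatibility: T_A·a/J_AC = T_B·b/J_CB with T_A + T_B = T₀.
J_AC = 0.0333 m⁴, J_CB = 0.0214 m⁴, so T_A = T₀·(J_AC/a)/((J_AC/a)+(J_CB/b)) = 583700 N·m, T_B = 138300 N·m.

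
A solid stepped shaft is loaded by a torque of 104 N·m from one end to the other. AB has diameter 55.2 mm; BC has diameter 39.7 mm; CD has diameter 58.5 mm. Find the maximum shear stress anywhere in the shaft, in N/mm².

8.47 N/mm²

Under the same torque, τ_max = 16T/(πd³) is largest where d is smallest — segment BC (d = 39.7 mm).
τ_max = 16·104.0/(π·(0.0397)³) = 8.465×10^6 Pa.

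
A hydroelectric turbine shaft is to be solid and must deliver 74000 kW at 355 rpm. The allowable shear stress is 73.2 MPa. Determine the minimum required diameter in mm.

517 mm

ω = 2π·355/60 = 37.18 rad/s, so T = P/ω = 74000×10³ / 37.18 = 1.991e6 N·m.
For a solid shaft τ_max = 16T/(πd³), so d = (16T/(π τ_allow))^(1/3) = (16·1.991e6/(π·7.32×10^7))^(1/3) = 0.5174 m.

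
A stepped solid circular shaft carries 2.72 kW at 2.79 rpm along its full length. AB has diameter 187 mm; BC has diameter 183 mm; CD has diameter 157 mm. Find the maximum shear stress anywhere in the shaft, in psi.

1780 psi

ω = 2π·2.79/60 = 0.2922 rad/s, so T = P/ω = 2.72×10³ / 0.2922 = 9310 N·m.
Under the same torque, τ_max = 16T/(πd³) is largest where d is smallest — segment CD (d = 157 mm).
τ_max = 16·9310/(π·(0.157)³) = 1.225×10^7 Pa.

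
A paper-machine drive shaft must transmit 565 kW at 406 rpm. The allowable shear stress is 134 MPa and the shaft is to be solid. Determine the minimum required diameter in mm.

ω = 2π·406/60 = 42.52 rad/s, so T = P/ω = 565×10³ / 42.52 = 13290 N·m.
For a solid shaft τ_max = 16T/(πd³), so d = (16T/(π τ_allow))^(1/3) = (16·13290/(π·1.34×10^8))^(1/3) = 0.07964 m.

79.6 mm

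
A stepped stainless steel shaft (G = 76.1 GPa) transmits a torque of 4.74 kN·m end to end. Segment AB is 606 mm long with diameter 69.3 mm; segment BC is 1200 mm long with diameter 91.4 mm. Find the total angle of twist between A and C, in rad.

J_AB = π(0.0693)⁴/32 = 2.26×10^-6 m⁴; J_BC = π(0.0914)⁴/32 = 6.85×10^-6 m⁴.
θ = (T/G)·Σ L_i/J_i = (4740/76.1×10⁹)·(0.606/2.26×10^-6 + 1.20/6.85×10^-6) = 0.02758 rad.

0.0276 rad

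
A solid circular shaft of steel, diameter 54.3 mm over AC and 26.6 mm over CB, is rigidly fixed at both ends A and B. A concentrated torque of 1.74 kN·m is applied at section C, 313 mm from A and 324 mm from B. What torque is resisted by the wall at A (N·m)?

Compatibility: T_A·a/J_AC = T_B·b/J_CB with T_A + T_B = T₀.
J_AC = 8.53×10^-7 m⁴, J_CB = 4.92×10^-8 m⁴, so T_A = T₀·(J_AC/a)/((J_AC/a)+(J_CB/b)) = 1648 N·m, T_B = 91.70 N·m.

1650 N·m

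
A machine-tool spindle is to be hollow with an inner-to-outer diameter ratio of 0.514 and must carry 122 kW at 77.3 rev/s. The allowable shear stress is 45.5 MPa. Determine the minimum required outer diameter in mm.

31.2 mm

ω = 2π·77.3 = 485.7 rad/s, so T = P/ω = 122×10³ / 485.7 = 251.2 N·m.
For a hollow shaft with d_i/d_o = 0.514: τ_max = 16T/(π d_o³ (1−k⁴)), so d_o = [16T/(π τ_allow (1−k⁴))]^(1/3) = [16·251.2/(π·4.55×10^7·0.9302)]^(1/3) = 0.03115 m.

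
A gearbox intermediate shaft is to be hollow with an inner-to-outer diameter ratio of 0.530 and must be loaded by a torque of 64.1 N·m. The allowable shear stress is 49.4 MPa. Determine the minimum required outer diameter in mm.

19.3 mm

For a hollow shaft with d_i/d_o = 0.530: τ_max = 16T/(π d_o³ (1−k⁴)), so d_o = [16T/(π τ_allow (1−k⁴))]^(1/3) = [16·64.10/(π·4.94×10^7·0.9211)]^(1/3) = 0.01929 m.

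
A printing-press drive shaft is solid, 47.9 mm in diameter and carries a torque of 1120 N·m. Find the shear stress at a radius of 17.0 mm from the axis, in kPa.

J = πd⁴/32 = π(0.0479)⁴/32 = 5.168×10^-7 m⁴.
Shear stress varies linearly with radius: τ = T·r/J = 1120 × 0.0170 / 5.168×10^-7 = 3.684×10^7 Pa.

36800 kPa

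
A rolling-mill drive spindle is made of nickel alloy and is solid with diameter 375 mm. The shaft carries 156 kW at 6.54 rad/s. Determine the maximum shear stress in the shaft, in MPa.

2.30 MPa

ω = 6.54 rad/s, so T = P/ω = 156×10³ / 6.540 = 23850 N·m.
J = πd⁴/32 = π(0.375)⁴/32 = 1.941×10^-3 m⁴.
τ_max = T·r/J = 23850 × 0.188 / 1.941×10^-3 = 2.304×10^6 Pa.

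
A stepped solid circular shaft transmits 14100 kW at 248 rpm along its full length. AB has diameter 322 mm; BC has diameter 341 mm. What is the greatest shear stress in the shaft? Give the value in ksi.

ω = 2π·248/60 = 25.97 rad/s, so T = P/ω = 14100×10³ / 25.97 = 542900 N·m.
Under the same torque, τ_max = 16T/(πd³) is largest where d is smallest — segment AB (d = 322 mm).
τ_max = 16·542900/(π·(0.322)³) = 8.282×10^7 Pa.

12.0 ksi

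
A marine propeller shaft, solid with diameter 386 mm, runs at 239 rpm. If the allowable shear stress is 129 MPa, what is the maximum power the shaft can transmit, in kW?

J = πd⁴/32 = π(0.386)⁴/32 = 2.179×10^-3 m⁴.
T_max = τ_allow·J/r = 1.29×10^8 × 2.179×10^-3 / 0.193 = 1.457e6 N·m.
ω = 2π·239/60 = 25.03 rad/s, so P_max = T_max·ω = 3.646×10^7 W.

36500 kW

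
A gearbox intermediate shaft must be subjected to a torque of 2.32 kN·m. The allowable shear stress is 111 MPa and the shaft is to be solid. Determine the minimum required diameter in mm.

For a solid shaft τ_max = 16T/(πd³), so d = (16T/(π τ_allow))^(1/3) = (16·2320/(π·1.11×10^8))^(1/3) = 0.04739 m.

47.4 mm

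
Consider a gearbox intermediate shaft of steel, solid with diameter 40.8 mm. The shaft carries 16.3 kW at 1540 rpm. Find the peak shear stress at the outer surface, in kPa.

ω = 2π·1540/60 = 161.3 rad/s, so T = P/ω = 16.3×10³ / 161.3 = 101.1 N·m.
J = πd⁴/32 = π(0.0408)⁴/32 = 2.720×10^-7 m⁴.
τ_max = T·r/J = 101.1 × 0.0204 / 2.720×10^-7 = 7.579×10^6 Pa.

7580 kPa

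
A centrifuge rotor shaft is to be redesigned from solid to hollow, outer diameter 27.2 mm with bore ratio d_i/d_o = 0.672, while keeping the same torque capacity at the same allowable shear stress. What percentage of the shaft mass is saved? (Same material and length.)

Equal τ_max and T ⇒ the solid shaft needs d_s³ = d_o³(1−k⁴), so d_s = 27.2·(1−0.672⁴)^(1/3) = 25.21 mm.
Area ratio A_h/A_s = d_o²(1−k²)/d_s² = (1−k²)/(1−k⁴)^(2/3) = 0.6385.
Mass saving = 1 − 0.6385 = 36.2 %.

36.2 %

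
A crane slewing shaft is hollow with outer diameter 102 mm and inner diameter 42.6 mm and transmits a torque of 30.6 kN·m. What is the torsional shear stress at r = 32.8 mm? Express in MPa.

J = π(d_o⁴ − d_i⁴)/32 = π(0.102⁴ − 0.0426⁴)/32 = 1.030×10^-5 m⁴.
Shear stress varies linearly with radius: τ = T·r/J = 30600 × 0.0328 / 1.030×10^-5 = 9.741×10^7 Pa.

97.4 MPa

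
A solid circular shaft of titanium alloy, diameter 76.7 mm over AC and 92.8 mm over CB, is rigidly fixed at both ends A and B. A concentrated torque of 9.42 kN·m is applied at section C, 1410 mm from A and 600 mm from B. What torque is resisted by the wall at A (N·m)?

1560 N·m

Compatibility: T_A·a/J_AC = T_B·b/J_CB with T_A + T_B = T₀.
J_AC = 3.40×10^-6 m⁴, J_CB = 7.28×10^-6 m⁴, so T_A = T₀·(J_AC/a)/((J_AC/a)+(J_CB/b)) = 1561 N·m, T_B = 7859 N·m.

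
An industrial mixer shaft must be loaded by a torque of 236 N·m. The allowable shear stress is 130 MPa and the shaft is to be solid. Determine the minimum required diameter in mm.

21.0 mm

For a solid shaft τ_max = 16T/(πd³), so d = (16T/(π τ_allow))^(1/3) = (16·236.0/(π·1.30×10^8))^(1/3) = 0.02099 m.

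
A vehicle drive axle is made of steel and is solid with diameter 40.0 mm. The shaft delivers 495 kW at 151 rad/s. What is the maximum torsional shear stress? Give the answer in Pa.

2.61e8 Pa

ω = 151 rad/s, so T = P/ω = 495×10³ / 151.0 = 3278 N·m.
J = πd⁴/32 = π(0.0400)⁴/32 = 2.513×10^-7 m⁴.
τ_max = T·r/J = 3278 × 0.0200 / 2.513×10^-7 = 2.609×10^8 Pa.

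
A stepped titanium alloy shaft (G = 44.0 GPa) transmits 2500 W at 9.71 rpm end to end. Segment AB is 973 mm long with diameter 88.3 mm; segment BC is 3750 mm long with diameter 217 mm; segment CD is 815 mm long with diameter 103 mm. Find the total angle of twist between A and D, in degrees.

0.813°

ω = 2π·9.71/60 = 1.017 rad/s, so T = P/ω = 2500 / 1.017 = 2459 N·m.
J_AB = π(0.0883)⁴/32 = 5.97×10^-6 m⁴; J_BC = π(0.217)⁴/32 = 2.18×10^-4 m⁴; J_CD = π(0.103)⁴/32 = 1.10×10^-5 m⁴.
θ = (T/G)·Σ L_i/J_i = (2459/44.0×10⁹)·(0.973/5.97×10^-6 + 3.75/2.18×10^-4 + 0.815/1.10×10^-5) = 0.01419 rad.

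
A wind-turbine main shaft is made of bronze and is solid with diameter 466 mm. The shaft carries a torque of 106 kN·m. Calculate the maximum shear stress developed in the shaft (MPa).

5.33 MPa

J = πd⁴/32 = π(0.466)⁴/32 = 4.630×10^-3 m⁴.
τ_max = T·r/J = 106000 × 0.233 / 4.630×10^-3 = 5.335×10^6 Pa.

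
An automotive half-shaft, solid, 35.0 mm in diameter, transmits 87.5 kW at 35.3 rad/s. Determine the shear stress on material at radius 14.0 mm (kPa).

ω = 35.3 rad/s, so T = P/ω = 87.5×10³ / 35.30 = 2479 N·m.
J = πd⁴/32 = π(0.0350)⁴/32 = 1.473×10^-7 m⁴.
Shear stress varies linearly with radius: τ = T·r/J = 2479 × 0.0140 / 1.473×10^-7 = 2.356×10^8 Pa.

236000 kPa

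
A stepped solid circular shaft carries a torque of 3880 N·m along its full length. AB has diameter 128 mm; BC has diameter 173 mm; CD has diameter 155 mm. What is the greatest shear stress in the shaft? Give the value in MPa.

Under the same torque, τ_max = 16T/(πd³) is largest where d is smallest — segment AB (d = 128 mm).
τ_max = 16·3880/(π·(0.128)³) = 9.423×10^6 Pa.

9.42 MPa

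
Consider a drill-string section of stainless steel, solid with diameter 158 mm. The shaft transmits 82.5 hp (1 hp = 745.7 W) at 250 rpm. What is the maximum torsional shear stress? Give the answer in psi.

440 psi

ω = 2π·250/60 = 26.18 rad/s, so T = P/ω = 82.5×745.7 / 26.18 = 2350 N·m.
J = πd⁴/32 = π(0.158)⁴/32 = 6.118×10^-5 m⁴.
τ_max = T·r/J = 2350 × 0.0790 / 6.118×10^-5 = 3.034×10^6 Pa.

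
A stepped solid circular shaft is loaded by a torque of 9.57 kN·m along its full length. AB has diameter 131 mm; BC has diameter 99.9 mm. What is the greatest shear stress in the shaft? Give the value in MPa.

48.9 MPa

Under the same torque, τ_max = 16T/(πd³) is largest where d is smallest — segment BC (d = 99.9 mm).
τ_max = 16·9570/(π·(0.0999)³) = 4.889×10^7 Pa.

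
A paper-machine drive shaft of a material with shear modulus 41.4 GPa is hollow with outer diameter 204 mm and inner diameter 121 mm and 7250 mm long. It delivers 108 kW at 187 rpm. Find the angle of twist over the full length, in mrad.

ω = 2π·187/60 = 19.58 rad/s, so T = P/ω = 108×10³ / 19.58 = 5515 N·m.
J = π(d_o⁴ − d_i⁴)/32 = π(0.204⁴ − 0.121⁴)/32 = 1.490×10^-4 m⁴.
θ = T·L/(G·J) = 5515 × 7.25 / (41.4×10⁹ × 1.490×10^-4) = 6.483×10^-3 rad.

6.48 mrad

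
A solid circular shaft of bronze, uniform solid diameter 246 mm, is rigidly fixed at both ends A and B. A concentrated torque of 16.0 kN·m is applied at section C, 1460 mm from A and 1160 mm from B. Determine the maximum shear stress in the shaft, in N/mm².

3.05 N/mm²

With uniform GJ and both ends fixed, compatibility θ_AC = θ_CB gives T_A·a = T_B·b, together with T_A + T_B = T₀.
T_A = T₀·b/(a+b) = 16000·1160/2620 = 7084 N·m; T_B = 8916 N·m.
τ in each portion: τ_AC = 2.42×10^6 Pa, τ_CB = 3.05×10^6 Pa; maximum is in CB.
τ_max = T_CB·r/J = 8916·0.123/3.60×10^-4 = 3.050×10^6 Pa.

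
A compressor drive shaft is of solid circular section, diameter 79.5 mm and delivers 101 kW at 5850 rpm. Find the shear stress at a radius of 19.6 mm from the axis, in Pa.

824000 Pa

ω = 2π·5850/60 = 612.6 rad/s, so T = P/ω = 101×10³ / 612.6 = 164.9 N·m.
J = πd⁴/32 = π(0.0795)⁴/32 = 3.922×10^-6 m⁴.
Shear stress varies linearly with radius: τ = T·r/J = 164.9 × 0.0196 / 3.922×10^-6 = 8.240×10^5 Pa.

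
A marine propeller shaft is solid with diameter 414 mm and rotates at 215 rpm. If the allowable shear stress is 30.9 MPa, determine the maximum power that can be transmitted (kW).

9690 kW

J = πd⁴/32 = π(0.414)⁴/32 = 2.884×10^-3 m⁴.
T_max = τ_allow·J/r = 3.09×10^7 × 2.884×10^-3 / 0.207 = 430500 N·m.
ω = 2π·215/60 = 22.51 rad/s, so P_max = T_max·ω = 9.693×10^6 W.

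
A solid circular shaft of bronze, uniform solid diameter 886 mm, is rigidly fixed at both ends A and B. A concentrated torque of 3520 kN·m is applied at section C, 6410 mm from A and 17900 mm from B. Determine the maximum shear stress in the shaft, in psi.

2750 psi

With uniform GJ and both ends fixed, compatibility θ_AC = θ_CB gives T_A·a = T_B·b, together with T_A + T_B = T₀.
T_A = T₀·b/(a+b) = 3.520e6·17900/24310 = 2.592e6 N·m; T_B = 928100 N·m.
τ in each portion: τ_AC = 1.90×10^7 Pa, τ_CB = 6.80×10^6 Pa; maximum is in AC.
τ_max = T_AC·r/J = 2.592e6·0.443/0.0605 = 1.898×10^7 Pa.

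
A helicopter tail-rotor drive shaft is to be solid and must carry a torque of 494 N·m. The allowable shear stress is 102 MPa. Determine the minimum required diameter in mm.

29.1 mm

For a solid shaft τ_max = 16T/(πd³), so d = (16T/(π τ_allow))^(1/3) = (16·494.0/(π·1.02×10^8))^(1/3) = 0.02911 m.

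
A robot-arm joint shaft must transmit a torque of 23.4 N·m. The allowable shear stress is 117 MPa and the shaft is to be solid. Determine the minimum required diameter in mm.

10.1 mm

For a solid shaft τ_max = 16T/(πd³), so d = (16T/(π τ_allow))^(1/3) = (16·23.40/(π·1.17×10^8))^(1/3) = 0.01006 m.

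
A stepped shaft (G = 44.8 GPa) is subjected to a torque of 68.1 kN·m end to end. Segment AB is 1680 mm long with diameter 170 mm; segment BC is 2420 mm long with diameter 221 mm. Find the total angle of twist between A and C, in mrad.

46.9 mrad

J_AB = π(0.170)⁴/32 = 8.20×10^-5 m⁴; J_BC = π(0.221)⁴/32 = 2.34×10^-4 m⁴.
θ = (T/G)·Σ L_i/J_i = (68100/44.8×10⁹)·(1.68/8.20×10^-5 + 2.42/2.34×10^-4) = 0.04685 rad.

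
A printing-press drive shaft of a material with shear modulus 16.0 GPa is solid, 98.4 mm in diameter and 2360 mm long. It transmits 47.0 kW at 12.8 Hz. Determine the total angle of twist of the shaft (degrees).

0.537°

ω = 2π·12.8 = 80.42 rad/s, so T = P/ω = 47.0×10³ / 80.42 = 584.4 N·m.
J = πd⁴/32 = π(0.0984)⁴/32 = 9.204×10^-6 m⁴.
θ = T·L/(G·J) = 584.4 × 2.36 / (16.0×10⁹ × 9.204×10^-6) = 9.365×10^-3 rad.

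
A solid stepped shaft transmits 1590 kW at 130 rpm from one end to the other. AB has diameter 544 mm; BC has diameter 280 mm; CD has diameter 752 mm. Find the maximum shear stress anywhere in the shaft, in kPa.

ω = 2π·130/60 = 13.61 rad/s, so T = P/ω = 1590×10³ / 13.61 = 116800 N·m.
Under the same torque, τ_max = 16T/(πd³) is largest where d is smallest — segment BC (d = 280 mm).
τ_max = 16·116800/(π·(0.280)³) = 2.710×10^7 Pa.

27100 kPa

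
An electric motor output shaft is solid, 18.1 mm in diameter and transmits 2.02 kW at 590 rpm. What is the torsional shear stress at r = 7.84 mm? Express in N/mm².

24.3 N/mm²

ω = 2π·590/60 = 61.78 rad/s, so T = P/ω = 2.02×10³ / 61.78 = 32.69 N·m.
J = πd⁴/32 = π(0.0181)⁴/32 = 1.054×10^-8 m⁴.
Shear stress varies linearly with radius: τ = T·r/J = 32.69 × 0.00784 / 1.054×10^-8 = 2.433×10^7 Pa.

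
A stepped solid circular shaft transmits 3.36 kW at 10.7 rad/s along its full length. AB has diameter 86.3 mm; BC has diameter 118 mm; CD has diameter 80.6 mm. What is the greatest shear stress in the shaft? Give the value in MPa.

ω = 10.7 rad/s, so T = P/ω = 3.36×10³ / 10.70 = 314.0 N·m.
Under the same torque, τ_max = 16T/(πd³) is largest where d is smallest — segment CD (d = 80.6 mm).
τ_max = 16·314.0/(π·(0.0806)³) = 3.054×10^6 Pa.

3.05 MPa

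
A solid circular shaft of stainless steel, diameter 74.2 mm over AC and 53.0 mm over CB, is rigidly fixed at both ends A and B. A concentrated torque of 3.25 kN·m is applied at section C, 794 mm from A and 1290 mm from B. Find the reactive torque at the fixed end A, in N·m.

2800 N·m

Compatibility: T_A·a/J_AC = T_B·b/J_CB with T_A + T_B = T₀.
J_AC = 2.98×10^-6 m⁴, J_CB = 7.75×10^-7 m⁴, so T_A = T₀·(J_AC/a)/((J_AC/a)+(J_CB/b)) = 2801 N·m, T_B = 448.8 N·m.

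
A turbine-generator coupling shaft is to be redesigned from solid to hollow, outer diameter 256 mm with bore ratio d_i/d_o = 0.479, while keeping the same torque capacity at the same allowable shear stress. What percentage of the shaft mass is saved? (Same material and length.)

20.1 %

Equal τ_max and T ⇒ the solid shaft needs d_s³ = d_o³(1−k⁴), so d_s = 256·(1−0.479⁴)^(1/3) = 251.4 mm.
Area ratio A_h/A_s = d_o²(1−k²)/d_s² = (1−k²)/(1−k⁴)^(2/3) = 0.7988.
Mass saving = 1 − 0.7988 = 20.1 %.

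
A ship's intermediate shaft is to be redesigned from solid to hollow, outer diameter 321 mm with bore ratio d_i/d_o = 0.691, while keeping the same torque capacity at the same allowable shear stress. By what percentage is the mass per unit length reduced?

Equal τ_max and T ⇒ the solid shaft needs d_s³ = d_o³(1−k⁴), so d_s = 321·(1−0.691⁴)^(1/3) = 294.5 mm.
Area ratio A_h/A_s = d_o²(1−k²)/d_s² = (1−k²)/(1−k⁴)^(2/3) = 0.6209.
Mass saving = 1 − 0.6209 = 37.9 %.

37.9 %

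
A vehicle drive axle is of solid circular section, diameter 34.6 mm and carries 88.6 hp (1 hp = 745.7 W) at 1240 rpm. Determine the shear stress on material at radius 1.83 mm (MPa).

ω = 2π·1240/60 = 129.9 rad/s, so T = P/ω = 88.6×745.7 / 129.9 = 508.8 N·m.
J = πd⁴/32 = π(0.0346)⁴/32 = 1.407×10^-7 m⁴.
Shear stress varies linearly with radius: τ = T·r/J = 508.8 × 0.00183 / 1.407×10^-7 = 6.618×10^6 Pa.

6.62 MPa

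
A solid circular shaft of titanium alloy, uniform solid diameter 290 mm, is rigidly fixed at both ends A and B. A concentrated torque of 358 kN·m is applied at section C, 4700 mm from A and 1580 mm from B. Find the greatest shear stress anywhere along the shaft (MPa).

55.9 MPa

With uniform GJ and both ends fixed, compatibility θ_AC = θ_CB gives T_A·a = T_B·b, together with T_A + T_B = T₀.
T_A = T₀·b/(a+b) = 358000·1580/6280 = 90070 N·m; T_B = 267900 N·m.
τ in each portion: τ_AC = 1.88×10^7 Pa, τ_CB = 5.59×10^7 Pa; maximum is in CB.
τ_max = T_CB·r/J = 267900·0.145/6.94×10^-4 = 5.595×10^7 Pa.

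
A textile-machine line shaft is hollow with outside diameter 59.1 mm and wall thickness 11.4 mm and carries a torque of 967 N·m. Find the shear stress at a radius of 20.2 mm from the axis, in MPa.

J = π(d_o⁴ − d_i⁴)/32 = π(0.0591⁴ − 0.0363⁴)/32 = 1.027×10^-6 m⁴.
Shear stress varies linearly with radius: τ = T·r/J = 967.0 × 0.0202 / 1.027×10^-6 = 1.902×10^7 Pa.

19.0 MPa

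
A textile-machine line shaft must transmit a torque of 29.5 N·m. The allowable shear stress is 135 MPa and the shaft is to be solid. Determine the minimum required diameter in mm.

For a solid shaft τ_max = 16T/(πd³), so d = (16T/(π τ_allow))^(1/3) = (16·29.50/(π·1.35×10^8))^(1/3) = 0.01036 m.

10.4 mm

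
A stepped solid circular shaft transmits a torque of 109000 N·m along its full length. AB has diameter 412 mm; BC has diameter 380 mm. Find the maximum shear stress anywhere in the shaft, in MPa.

Under the same torque, τ_max = 16T/(πd³) is largest where d is smallest — segment BC (d = 380 mm).
τ_max = 16·109000/(π·(0.380)³) = 1.012×10^7 Pa.

10.1 MPa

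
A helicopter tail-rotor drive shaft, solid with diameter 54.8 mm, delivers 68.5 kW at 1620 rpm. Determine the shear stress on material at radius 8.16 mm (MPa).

ω = 2π·1620/60 = 169.6 rad/s, so T = P/ω = 68.5×10³ / 169.6 = 403.8 N·m.
J = πd⁴/32 = π(0.0548)⁴/32 = 8.854×10^-7 m⁴.
Shear stress varies linearly with radius: τ = T·r/J = 403.8 × 0.00816 / 8.854×10^-7 = 3.721×10^6 Pa.

3.72 MPa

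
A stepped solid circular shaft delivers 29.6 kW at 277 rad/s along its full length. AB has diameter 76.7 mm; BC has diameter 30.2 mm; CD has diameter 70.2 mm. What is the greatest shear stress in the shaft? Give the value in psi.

ω = 277 rad/s, so T = P/ω = 29.6×10³ / 277.0 = 106.9 N·m.
Under the same torque, τ_max = 16T/(πd³) is largest where d is smallest — segment BC (d = 30.2 mm).
τ_max = 16·106.9/(π·(0.0302)³) = 1.976×10^7 Pa.

2870 psi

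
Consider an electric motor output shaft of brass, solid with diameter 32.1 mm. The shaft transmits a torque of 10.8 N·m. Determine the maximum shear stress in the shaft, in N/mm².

1.66 N/mm²

J = πd⁴/32 = π(0.0321)⁴/32 = 1.042×10^-7 m⁴.
τ_max = T·r/J = 10.80 × 0.0161 / 1.042×10^-7 = 1.663×10^6 Pa.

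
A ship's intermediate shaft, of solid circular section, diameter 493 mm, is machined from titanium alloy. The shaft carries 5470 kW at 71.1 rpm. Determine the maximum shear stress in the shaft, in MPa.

31.2 MPa

ω = 2π·71.1/60 = 7.446 rad/s, so T = P/ω = 5470×10³ / 7.446 = 734700 N·m.
J = πd⁴/32 = π(0.493)⁴/32 = 5.799×10^-3 m⁴.
τ_max = T·r/J = 734700 × 0.246 / 5.799×10^-3 = 3.123×10^7 Pa.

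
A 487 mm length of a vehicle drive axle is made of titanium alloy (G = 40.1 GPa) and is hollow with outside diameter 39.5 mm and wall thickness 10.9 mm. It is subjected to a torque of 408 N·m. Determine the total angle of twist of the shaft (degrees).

1.24°

J = π(d_o⁴ − d_i⁴)/32 = π(0.0395⁴ − 0.0177⁴)/32 = 2.294×10^-7 m⁴.
θ = T·L/(G·J) = 408.0 × 0.487 / (40.1×10⁹ × 2.294×10^-7) = 0.02160 rad.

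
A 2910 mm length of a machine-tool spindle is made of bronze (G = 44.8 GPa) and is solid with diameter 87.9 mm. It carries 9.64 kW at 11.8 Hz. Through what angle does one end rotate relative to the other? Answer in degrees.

ω = 2π·11.8 = 74.14 rad/s, so T = P/ω = 9.64×10³ / 74.14 = 130.0 N·m.
J = πd⁴/32 = π(0.0879)⁴/32 = 5.861×10^-6 m⁴.
θ = T·L/(G·J) = 130.0 × 2.91 / (44.8×10⁹ × 5.861×10^-6) = 1.441×10^-3 rad.

0.0826°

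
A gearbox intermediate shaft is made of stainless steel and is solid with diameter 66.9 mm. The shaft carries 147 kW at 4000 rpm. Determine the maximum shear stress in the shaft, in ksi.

ω = 2π·4000/60 = 418.9 rad/s, so T = P/ω = 147×10³ / 418.9 = 350.9 N·m.
J = πd⁴/32 = π(0.0669)⁴/32 = 1.967×10^-6 m⁴.
τ_max = T·r/J = 350.9 × 0.0335 / 1.967×10^-6 = 5.969×10^6 Pa.

0.866 ksi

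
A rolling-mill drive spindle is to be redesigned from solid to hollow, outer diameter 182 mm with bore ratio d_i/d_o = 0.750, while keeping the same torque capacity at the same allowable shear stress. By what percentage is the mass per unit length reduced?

43.6 %

Equal τ_max and T ⇒ the solid shaft needs d_s³ = d_o³(1−k⁴), so d_s = 182·(1−0.750⁴)^(1/3) = 160.3 mm.
Area ratio A_h/A_s = d_o²(1−k²)/d_s² = (1−k²)/(1−k⁴)^(2/3) = 0.5638.
Mass saving = 1 − 0.5638 = 43.6 %.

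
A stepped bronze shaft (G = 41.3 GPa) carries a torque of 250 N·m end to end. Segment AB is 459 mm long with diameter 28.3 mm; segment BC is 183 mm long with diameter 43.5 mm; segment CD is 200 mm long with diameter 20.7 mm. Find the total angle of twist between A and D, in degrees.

6.56°

J_AB = π(0.0283)⁴/32 = 6.30×10^-8 m⁴; J_BC = π(0.0435)⁴/32 = 3.52×10^-7 m⁴; J_CD = π(0.0207)⁴/32 = 1.80×10^-8 m⁴.
θ = (T/G)·Σ L_i/J_i = (250.0/41.3×10⁹)·(0.459/6.30×10^-8 + 0.183/3.52×10^-7 + 0.200/1.80×10^-8) = 0.1144 rad.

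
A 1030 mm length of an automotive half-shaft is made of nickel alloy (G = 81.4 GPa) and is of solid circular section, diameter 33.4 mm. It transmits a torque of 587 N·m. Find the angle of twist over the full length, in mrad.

J = πd⁴/32 = π(0.0334)⁴/32 = 1.222×10^-7 m⁴.
θ = T·L/(G·J) = 587.0 × 1.03 / (81.4×10⁹ × 1.222×10^-7) = 0.06079 rad.

60.8 mrad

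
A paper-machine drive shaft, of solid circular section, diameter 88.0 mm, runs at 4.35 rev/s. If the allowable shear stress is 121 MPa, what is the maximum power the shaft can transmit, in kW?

443 kW

J = πd⁴/32 = π(0.0880)⁴/32 = 5.887×10^-6 m⁴.
T_max = τ_allow·J/r = 1.21×10^8 × 5.887×10^-6 / 0.0440 = 16190 N·m.
ω = 2π·4.35 = 27.33 rad/s, so P_max = T_max·ω = 4.425×10^5 W.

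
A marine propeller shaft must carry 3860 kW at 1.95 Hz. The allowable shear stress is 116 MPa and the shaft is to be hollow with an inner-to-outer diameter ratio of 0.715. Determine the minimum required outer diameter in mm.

266 mm

ω = 2π·1.95 = 12.25 rad/s, so T = P/ω = 3860×10³ / 12.25 = 315000 N·m.
For a hollow shaft with d_i/d_o = 0.715: τ_max = 16T/(π d_o³ (1−k⁴)), so d_o = [16T/(π τ_allow (1−k⁴))]^(1/3) = [16·315000/(π·1.16×10^8·0.7386)]^(1/3) = 0.2656 m.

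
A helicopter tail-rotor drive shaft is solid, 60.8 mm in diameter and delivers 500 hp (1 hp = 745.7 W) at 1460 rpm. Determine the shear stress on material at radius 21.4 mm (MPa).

ω = 2π·1460/60 = 152.9 rad/s, so T = P/ω = 500×745.7 / 152.9 = 2439 N·m.
J = πd⁴/32 = π(0.0608)⁴/32 = 1.342×10^-6 m⁴.
Shear stress varies linearly with radius: τ = T·r/J = 2439 × 0.0214 / 1.342×10^-6 = 3.890×10^7 Pa.

38.9 MPa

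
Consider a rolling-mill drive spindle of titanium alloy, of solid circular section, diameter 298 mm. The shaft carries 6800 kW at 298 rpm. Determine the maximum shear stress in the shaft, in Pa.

ω = 2π·298/60 = 31.21 rad/s, so T = P/ω = 6800×10³ / 31.21 = 217900 N·m.
J = πd⁴/32 = π(0.298)⁴/32 = 7.742×10^-4 m⁴.
τ_max = T·r/J = 217900 × 0.149 / 7.742×10^-4 = 4.194×10^7 Pa.

4.19e7 Pa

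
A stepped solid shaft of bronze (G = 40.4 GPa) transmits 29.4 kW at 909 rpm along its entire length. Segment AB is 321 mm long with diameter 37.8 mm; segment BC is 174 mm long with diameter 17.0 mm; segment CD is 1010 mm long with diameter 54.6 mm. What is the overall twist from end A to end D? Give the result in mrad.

ω = 2π·909/60 = 95.19 rad/s, so T = P/ω = 29.4×10³ / 95.19 = 308.9 N·m.
J_AB = π(0.0378)⁴/32 = 2.00×10^-7 m⁴; J_BC = π(0.0170)⁴/32 = 8.20×10^-9 m⁴; J_CD = π(0.0546)⁴/32 = 8.73×10^-7 m⁴.
θ = (T/G)·Σ L_i/J_i = (308.9/40.4×10⁹)·(0.321/2.00×10^-7 + 0.174/8.20×10^-9 + 1.01/8.73×10^-7) = 0.1833 rad.

183 mrad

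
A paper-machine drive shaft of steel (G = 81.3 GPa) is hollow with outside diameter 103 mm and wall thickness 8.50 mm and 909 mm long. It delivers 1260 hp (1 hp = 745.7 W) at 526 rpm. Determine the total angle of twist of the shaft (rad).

ω = 2π·526/60 = 55.08 rad/s, so T = P/ω = 1260×745.7 / 55.08 = 17060 N·m.
J = π(d_o⁴ − d_i⁴)/32 = π(0.103⁴ − 0.0860⁴)/32 = 5.679×10^-6 m⁴.
θ = T·L/(G·J) = 17060 × 0.909 / (81.3×10⁹ × 5.679×10^-6) = 0.03358 rad.

0.0336 rad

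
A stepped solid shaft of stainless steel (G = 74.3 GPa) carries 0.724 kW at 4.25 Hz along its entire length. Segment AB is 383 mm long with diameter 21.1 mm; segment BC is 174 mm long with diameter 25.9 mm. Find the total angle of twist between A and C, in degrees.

0.494°

ω = 2π·4.25 = 26.70 rad/s, so T = P/ω = 0.724×10³ / 26.70 = 27.11 N·m.
J_AB = π(0.0211)⁴/32 = 1.95×10^-8 m⁴; J_BC = π(0.0259)⁴/32 = 4.42×10^-8 m⁴.
θ = (T/G)·Σ L_i/J_i = (27.11/74.3×10⁹)·(0.383/1.95×10^-8 + 0.174/4.42×10^-8) = 8.619×10^-3 rad.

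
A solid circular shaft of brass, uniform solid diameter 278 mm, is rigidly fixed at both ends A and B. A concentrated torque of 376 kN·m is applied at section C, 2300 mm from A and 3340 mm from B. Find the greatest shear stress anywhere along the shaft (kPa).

52800 kPa

With uniform GJ and both ends fixed, compatibility θ_AC = θ_CB gives T_A·a = T_B·b, together with T_A + T_B = T₀.
T_A = T₀·b/(a+b) = 376000·3340/5640 = 222700 N·m; T_B = 153300 N·m.
τ in each portion: τ_AC = 5.28×10^7 Pa, τ_CB = 3.63×10^7 Pa; maximum is in AC.
τ_max = T_AC·r/J = 222700·0.139/5.86×10^-4 = 5.278×10^7 Pa.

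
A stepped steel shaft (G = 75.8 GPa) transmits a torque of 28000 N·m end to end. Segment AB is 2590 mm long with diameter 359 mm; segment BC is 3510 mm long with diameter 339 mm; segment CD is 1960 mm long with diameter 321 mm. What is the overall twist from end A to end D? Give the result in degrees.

0.131°

J_AB = π(0.359)⁴/32 = 1.63×10^-3 m⁴; J_BC = π(0.339)⁴/32 = 1.30×10^-3 m⁴; J_CD = π(0.321)⁴/32 = 1.04×10^-3 m⁴.
θ = (T/G)·Σ L_i/J_i = (28000/75.8×10⁹)·(2.59/1.63×10^-3 + 3.51/1.30×10^-3 + 1.96/1.04×10^-3) = 2.281×10^-3 rad.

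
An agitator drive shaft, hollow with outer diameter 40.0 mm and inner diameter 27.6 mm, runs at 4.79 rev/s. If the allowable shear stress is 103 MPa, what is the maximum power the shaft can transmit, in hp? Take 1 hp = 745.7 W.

40.4 hp

J = π(d_o⁴ − d_i⁴)/32 = π(0.0400⁴ − 0.0276⁴)/32 = 1.944×10^-7 m⁴.
T_max = τ_allow·J/r = 1.03×10^8 × 1.944×10^-7 / 0.0200 = 1001 N·m.
ω = 2π·4.79 = 30.10 rad/s, so P_max = T_max·ω = 3.012×10^4 W.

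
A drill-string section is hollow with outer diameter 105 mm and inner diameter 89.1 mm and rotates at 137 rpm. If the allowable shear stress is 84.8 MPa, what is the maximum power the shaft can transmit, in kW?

133 kW

J = π(d_o⁴ − d_i⁴)/32 = π(0.105⁴ − 0.0891⁴)/32 = 5.746×10^-6 m⁴.
T_max = τ_allow·J/r = 8.48×10^7 × 5.746×10^-6 / 0.0525 = 9281 N·m.
ω = 2π·137/60 = 14.35 rad/s, so P_max = T_max·ω = 1.331×10^5 W.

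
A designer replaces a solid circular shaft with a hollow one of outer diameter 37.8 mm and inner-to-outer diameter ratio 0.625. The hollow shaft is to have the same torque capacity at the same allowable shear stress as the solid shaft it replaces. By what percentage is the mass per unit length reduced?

Equal τ_max and T ⇒ the solid shaft needs d_s³ = d_o³(1−k⁴), so d_s = 37.8·(1−0.625⁴)^(1/3) = 35.77 mm.
Area ratio A_h/A_s = d_o²(1−k²)/d_s² = (1−k²)/(1−k⁴)^(2/3) = 0.6805.
Mass saving = 1 − 0.6805 = 32.0 %.

32.0 %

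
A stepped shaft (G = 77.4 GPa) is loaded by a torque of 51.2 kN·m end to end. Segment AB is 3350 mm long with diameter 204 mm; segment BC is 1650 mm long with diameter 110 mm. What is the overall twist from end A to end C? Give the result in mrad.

89.0 mrad

J_AB = π(0.204)⁴/32 = 1.70×10^-4 m⁴; J_BC = π(0.110)⁴/32 = 1.44×10^-5 m⁴.
θ = (T/G)·Σ L_i/J_i = (51200/77.4×10⁹)·(3.35/1.70×10^-4 + 1.65/1.44×10^-5) = 0.08897 rad.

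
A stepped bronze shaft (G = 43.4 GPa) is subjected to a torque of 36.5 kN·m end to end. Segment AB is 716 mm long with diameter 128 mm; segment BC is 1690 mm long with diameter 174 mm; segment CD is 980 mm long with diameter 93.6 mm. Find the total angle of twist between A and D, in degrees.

8.48°

J_AB = π(0.128)⁴/32 = 2.64×10^-5 m⁴; J_BC = π(0.174)⁴/32 = 9.00×10^-5 m⁴; J_CD = π(0.0936)⁴/32 = 7.54×10^-6 m⁴.
θ = (T/G)·Σ L_i/J_i = (36500/43.4×10⁹)·(0.716/2.64×10^-5 + 1.69/9.00×10^-5 + 0.980/7.54×10^-6) = 0.1480 rad.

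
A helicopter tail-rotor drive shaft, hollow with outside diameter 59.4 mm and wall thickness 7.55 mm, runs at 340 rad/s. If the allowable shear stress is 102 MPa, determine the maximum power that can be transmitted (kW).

J = π(d_o⁴ − d_i⁴)/32 = π(0.0594⁴ − 0.0443⁴)/32 = 8.441×10^-7 m⁴.
T_max = τ_allow·J/r = 1.02×10^8 × 8.441×10^-7 / 0.0297 = 2899 N·m.
ω = 340 rad/s, so P_max = T_max·ω = 9.856×10^5 W.

986 kW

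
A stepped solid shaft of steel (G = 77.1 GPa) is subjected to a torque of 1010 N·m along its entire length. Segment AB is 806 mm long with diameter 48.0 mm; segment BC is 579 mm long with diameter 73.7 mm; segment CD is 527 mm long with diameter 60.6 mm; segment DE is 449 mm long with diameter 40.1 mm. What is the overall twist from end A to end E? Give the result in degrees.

2.94°

J_AB = π(0.0480)⁴/32 = 5.21×10^-7 m⁴; J_BC = π(0.0737)⁴/32 = 2.90×10^-6 m⁴; J_CD = π(0.0606)⁴/32 = 1.32×10^-6 m⁴; J_DE = π(0.0401)⁴/32 = 2.54×10^-7 m⁴.
θ = (T/G)·Σ L_i/J_i = (1010/77.1×10⁹)·(0.806/5.21×10^-7 + 0.579/2.90×10^-6 + 0.527/1.32×10^-6 + 0.449/2.54×10^-7) = 0.05126 rad.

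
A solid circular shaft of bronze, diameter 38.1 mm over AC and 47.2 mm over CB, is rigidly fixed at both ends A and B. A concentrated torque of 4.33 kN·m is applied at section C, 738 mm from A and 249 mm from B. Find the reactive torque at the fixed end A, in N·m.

543 N·m

Compatibility: T_A·a/J_AC = T_B·b/J_CB with T_A + T_B = T₀.
J_AC = 2.07×10^-7 m⁴, J_CB = 4.87×10^-7 m⁴, so T_A = T₀·(J_AC/a)/((J_AC/a)+(J_CB/b)) = 542.5 N·m, T_B = 3787 N·m.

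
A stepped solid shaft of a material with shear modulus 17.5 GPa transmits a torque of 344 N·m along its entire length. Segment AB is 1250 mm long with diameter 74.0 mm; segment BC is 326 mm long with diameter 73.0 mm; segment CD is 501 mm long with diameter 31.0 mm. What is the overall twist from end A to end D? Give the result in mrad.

J_AB = π(0.0740)⁴/32 = 2.94×10^-6 m⁴; J_BC = π(0.0730)⁴/32 = 2.79×10^-6 m⁴; J_CD = π(0.0310)⁴/32 = 9.07×10^-8 m⁴.
θ = (T/G)·Σ L_i/J_i = (344.0/17.5×10⁹)·(1.25/2.94×10^-6 + 0.326/2.79×10^-6 + 0.501/9.07×10^-8) = 0.1193 rad.

119 mrad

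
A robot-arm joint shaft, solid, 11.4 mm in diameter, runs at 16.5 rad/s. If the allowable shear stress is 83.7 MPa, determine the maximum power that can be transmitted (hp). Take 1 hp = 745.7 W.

J = πd⁴/32 = π(0.0114)⁴/32 = 1.658×10^-9 m⁴.
T_max = τ_allow·J/r = 8.37×10^7 × 1.658×10^-9 / 0.00570 = 24.35 N·m.
ω = 16.5 rad/s, so P_max = T_max·ω = 401.7 W.

0.539 hp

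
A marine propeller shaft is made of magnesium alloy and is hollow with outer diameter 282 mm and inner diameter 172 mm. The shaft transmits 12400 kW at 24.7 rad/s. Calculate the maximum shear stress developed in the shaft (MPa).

132 MPa

ω = 24.7 rad/s, so T = P/ω = 12400×10³ / 24.70 = 502000 N·m.
J = π(d_o⁴ − d_i⁴)/32 = π(0.282⁴ − 0.172⁴)/32 = 5.349×10^-4 m⁴.
τ_max = T·r/J = 502000 × 0.141 / 5.349×10^-4 = 1.323×10^8 Pa.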